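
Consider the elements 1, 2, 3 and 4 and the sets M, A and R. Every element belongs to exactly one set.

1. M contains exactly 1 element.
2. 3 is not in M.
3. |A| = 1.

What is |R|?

2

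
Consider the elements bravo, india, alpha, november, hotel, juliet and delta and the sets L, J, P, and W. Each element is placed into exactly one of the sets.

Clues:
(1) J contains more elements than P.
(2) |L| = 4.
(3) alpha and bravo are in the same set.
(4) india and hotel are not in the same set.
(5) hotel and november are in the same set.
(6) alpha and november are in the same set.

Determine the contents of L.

L = {alpha, bravo, hotel, november}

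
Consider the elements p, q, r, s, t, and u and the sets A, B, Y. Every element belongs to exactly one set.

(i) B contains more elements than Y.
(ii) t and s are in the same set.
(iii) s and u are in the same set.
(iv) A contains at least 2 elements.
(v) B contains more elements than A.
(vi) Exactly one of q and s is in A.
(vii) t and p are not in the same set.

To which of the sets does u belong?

u: B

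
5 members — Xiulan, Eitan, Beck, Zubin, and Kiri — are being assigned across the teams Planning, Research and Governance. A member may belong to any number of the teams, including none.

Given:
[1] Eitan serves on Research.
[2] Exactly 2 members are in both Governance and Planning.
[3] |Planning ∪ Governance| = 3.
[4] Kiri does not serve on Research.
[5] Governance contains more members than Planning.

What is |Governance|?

3

From (1): Eitan ∈ Research.
From (4): Kiri ∉ Research.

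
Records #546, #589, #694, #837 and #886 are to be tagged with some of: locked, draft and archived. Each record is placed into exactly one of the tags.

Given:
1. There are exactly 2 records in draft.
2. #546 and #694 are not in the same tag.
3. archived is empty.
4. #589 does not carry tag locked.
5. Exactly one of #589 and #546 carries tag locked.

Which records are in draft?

draft = {#589, #694}

From (4): #589 ∉ locked.
(3): archived already has 0, so the rest are out.
(5) (exactly one): #546 ∈ locked.
Only one tag left: #589 ∈ draft.
(2): #694 ∉ locked.
Only one tag left: #694 ∈ draft.
(1): draft already has 2, so the rest are out.
Only one tag left: #837 ∈ locked.
Only one tag left: #886 ∈ locked.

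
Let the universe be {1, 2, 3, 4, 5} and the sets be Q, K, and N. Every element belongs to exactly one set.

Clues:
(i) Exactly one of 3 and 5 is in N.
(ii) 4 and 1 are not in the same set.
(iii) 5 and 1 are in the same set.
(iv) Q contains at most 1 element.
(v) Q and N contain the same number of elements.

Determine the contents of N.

N = {3}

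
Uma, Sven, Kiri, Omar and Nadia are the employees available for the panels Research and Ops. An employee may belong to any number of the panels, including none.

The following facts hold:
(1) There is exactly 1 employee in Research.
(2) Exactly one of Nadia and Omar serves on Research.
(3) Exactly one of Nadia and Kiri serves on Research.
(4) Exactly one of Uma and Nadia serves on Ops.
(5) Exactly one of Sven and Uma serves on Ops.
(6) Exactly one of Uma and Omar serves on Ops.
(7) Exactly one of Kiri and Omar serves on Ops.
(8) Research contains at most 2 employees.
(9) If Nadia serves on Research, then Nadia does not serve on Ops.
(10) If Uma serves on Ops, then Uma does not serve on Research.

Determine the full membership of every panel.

Research = {Nadia}; Ops = {Kiri, Uma}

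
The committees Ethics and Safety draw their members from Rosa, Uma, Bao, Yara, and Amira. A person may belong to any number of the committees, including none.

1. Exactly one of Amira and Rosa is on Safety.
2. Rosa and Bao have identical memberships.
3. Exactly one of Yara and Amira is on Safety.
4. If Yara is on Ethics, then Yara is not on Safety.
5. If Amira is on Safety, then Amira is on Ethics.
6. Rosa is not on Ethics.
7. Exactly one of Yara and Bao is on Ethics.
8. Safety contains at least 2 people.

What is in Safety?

Safety = {Amira, Uma}

From (6): Rosa ∉ Ethics.
(2): Bao matches Rosa: Bao ∉ Ethics.
(7) (exactly one): Yara ∈ Ethics.
(4): Yara ∉ Safety.
(3) (exactly one): Amira ∈ Safety.
(5): Amira ∈ Ethics.
(1) (exactly one): Rosa ∉ Safety.
(2): Bao matches Rosa: Bao ∉ Safety.
(8): only 2 candidates remain for Safety, so all are in.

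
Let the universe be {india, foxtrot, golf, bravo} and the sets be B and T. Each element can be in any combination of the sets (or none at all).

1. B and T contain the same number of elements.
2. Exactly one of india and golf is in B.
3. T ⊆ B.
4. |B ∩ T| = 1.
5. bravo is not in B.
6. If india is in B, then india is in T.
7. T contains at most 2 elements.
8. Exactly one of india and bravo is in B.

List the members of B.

B = {india}

From (5): bravo ∉ B.
(3) contrapositive: bravo ∉ T.
(8) (exactly one): india ∈ B.
(2) (exactly one): golf ∉ B.
(3) contrapositive: golf ∉ T.
(6): india ∈ T.
Suppose foxtrot ∈ B: no assignment then satisfies all the clues, so foxtrot ∉ B.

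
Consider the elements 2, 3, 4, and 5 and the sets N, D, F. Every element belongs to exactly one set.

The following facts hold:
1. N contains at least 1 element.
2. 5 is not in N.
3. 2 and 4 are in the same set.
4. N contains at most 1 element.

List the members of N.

N = {3}

From (2): 5 ∉ N.
Suppose 2 ∈ N: no assignment then satisfies all the clues, so 2 ∉ N.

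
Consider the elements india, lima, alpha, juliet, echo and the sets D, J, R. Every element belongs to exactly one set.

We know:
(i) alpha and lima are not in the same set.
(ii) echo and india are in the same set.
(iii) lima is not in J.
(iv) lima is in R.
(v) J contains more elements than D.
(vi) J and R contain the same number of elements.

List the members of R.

R = {juliet, lima}

From (iii): lima ∉ J.
From (iv): lima ∈ R.
(i): alpha ∉ R.
Suppose india ∈ R: no assignment then satisfies all the clues, so india ∉ R.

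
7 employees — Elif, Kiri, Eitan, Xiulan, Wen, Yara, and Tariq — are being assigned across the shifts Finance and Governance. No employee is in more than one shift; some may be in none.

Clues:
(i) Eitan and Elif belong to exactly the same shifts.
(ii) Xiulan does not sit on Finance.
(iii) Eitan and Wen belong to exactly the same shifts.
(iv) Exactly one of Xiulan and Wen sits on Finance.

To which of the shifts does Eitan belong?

Eitan: Finance

From (ii): Xiulan ∉ Finance.
(iv) (exactly one): Wen ∈ Finance.
(iii): Eitan matches Wen: Eitan ∈ Finance.
(i): Elif matches Eitan: Elif ∈ Finance.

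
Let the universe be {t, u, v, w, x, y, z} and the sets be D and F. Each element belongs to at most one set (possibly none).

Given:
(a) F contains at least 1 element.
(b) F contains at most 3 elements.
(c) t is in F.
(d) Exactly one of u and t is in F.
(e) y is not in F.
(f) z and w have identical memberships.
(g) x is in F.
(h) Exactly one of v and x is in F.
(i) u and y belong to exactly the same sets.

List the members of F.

F = {t, x}

From (c): t ∈ F.
From (e): y ∉ F.
From (g): x ∈ F.
(d) (exactly one): u ∉ F.
(h) (exactly one): v ∉ F.
Suppose w ∈ F: no assignment then satisfies all the clues, so w ∉ F.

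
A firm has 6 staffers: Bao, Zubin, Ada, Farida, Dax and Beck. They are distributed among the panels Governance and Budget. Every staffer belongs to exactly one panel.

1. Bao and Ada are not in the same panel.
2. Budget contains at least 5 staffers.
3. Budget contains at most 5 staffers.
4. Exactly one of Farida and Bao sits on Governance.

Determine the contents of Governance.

Governance = {Bao}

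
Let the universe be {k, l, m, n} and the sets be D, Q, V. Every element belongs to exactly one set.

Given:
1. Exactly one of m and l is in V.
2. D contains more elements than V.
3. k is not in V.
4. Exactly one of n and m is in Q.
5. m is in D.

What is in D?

D = {k, m}

From (3): k ∉ V.
From (5): m ∈ D.
(1) (exactly one): l ∈ V.
(4) (exactly one): n ∈ Q.
Suppose k ∉ D: no assignment then satisfies all the clues, so k ∈ D.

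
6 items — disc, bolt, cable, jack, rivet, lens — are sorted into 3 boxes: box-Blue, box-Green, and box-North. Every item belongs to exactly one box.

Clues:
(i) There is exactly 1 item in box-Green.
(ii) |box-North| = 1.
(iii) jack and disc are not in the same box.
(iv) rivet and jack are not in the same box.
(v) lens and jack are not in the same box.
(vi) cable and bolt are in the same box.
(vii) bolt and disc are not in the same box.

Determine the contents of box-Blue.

box-Blue = {bolt, cable, lens, rivet}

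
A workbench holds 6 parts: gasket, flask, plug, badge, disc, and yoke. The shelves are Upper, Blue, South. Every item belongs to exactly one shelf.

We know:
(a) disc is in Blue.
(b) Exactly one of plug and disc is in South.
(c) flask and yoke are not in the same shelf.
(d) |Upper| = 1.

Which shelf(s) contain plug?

plug: South

From (a): disc ∈ Blue.
(b) (exactly one): plug ∈ South.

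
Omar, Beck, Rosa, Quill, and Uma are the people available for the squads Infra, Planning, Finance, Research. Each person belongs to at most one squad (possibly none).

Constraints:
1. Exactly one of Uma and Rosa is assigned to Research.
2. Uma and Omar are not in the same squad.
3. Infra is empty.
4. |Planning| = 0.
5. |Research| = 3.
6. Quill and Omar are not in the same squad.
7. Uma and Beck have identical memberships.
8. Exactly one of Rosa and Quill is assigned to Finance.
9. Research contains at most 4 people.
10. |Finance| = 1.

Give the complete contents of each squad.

Infra = {}; Planning = {}; Finance = {Rosa}; Research = {Beck, Quill, Uma}

(3): Infra already has 0, so the rest are out.
(4): Planning already has 0, so the rest are out.
Suppose Omar ∈ Finance: no assignment then satisfies all the clues, so Omar ∉ Finance.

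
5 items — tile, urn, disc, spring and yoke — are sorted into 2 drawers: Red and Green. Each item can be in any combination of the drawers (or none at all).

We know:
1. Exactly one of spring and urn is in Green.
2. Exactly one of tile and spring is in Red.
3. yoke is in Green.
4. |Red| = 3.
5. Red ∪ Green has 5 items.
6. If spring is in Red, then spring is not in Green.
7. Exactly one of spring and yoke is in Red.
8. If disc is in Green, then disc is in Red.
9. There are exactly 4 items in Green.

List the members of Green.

Green = {disc, tile, urn, yoke}

From (3): yoke ∈ Green.
Suppose tile ∉ Green: no assignment then satisfies all the clues, so tile ∈ Green.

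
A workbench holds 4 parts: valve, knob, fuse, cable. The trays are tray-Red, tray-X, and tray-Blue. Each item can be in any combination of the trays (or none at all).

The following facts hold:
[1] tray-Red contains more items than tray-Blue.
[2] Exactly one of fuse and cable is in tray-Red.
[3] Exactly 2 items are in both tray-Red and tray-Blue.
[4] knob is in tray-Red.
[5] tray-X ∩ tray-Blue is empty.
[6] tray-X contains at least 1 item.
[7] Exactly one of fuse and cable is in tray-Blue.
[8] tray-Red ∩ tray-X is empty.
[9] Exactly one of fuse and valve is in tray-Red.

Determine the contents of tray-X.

tray-X = {fuse}

From (4): knob ∈ tray-Red.
(8) (disjoint): knob ∉ tray-X.
Suppose valve ∈ tray-X: no assignment then satisfies all the clues, so valve ∉ tray-X.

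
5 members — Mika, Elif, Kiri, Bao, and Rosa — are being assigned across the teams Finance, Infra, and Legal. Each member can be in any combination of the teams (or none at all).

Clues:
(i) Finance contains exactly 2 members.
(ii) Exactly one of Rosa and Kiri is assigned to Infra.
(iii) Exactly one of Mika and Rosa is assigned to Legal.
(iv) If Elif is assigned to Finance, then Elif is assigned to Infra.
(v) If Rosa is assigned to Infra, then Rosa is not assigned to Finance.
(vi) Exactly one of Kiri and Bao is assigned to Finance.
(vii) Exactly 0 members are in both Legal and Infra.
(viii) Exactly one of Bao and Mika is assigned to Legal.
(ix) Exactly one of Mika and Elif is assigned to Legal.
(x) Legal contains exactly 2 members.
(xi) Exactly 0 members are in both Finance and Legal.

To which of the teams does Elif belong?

Elif: Finance, Infra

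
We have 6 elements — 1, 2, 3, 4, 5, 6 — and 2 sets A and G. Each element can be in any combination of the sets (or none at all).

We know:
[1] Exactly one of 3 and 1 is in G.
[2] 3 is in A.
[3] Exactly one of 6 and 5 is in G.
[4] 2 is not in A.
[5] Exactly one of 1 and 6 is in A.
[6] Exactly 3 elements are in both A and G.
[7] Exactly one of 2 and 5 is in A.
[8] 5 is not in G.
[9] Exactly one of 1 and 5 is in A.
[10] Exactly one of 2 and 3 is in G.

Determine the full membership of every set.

A = {3, 4, 5, 6}; G = {3, 4, 6}

From (2): 3 ∈ A.
From (4): 2 ∉ A.
From (8): 5 ∉ G.
(3) (exactly one): 6 ∈ G.
(7) (exactly one): 5 ∈ A.
(9) (exactly one): 1 ∉ A.
(5) (exactly one): 6 ∈ A.
Suppose 1 ∈ G: no assignment then satisfies all the clues, so 1 ∉ G.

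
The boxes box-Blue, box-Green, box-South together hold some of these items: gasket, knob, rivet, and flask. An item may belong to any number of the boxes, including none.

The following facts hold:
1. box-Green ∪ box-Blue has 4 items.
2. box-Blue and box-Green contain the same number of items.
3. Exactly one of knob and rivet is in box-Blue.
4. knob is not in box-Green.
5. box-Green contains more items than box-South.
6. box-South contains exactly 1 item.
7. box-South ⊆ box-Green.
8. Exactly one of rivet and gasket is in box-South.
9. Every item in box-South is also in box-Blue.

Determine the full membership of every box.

box-Blue = {flask, gasket, knob}; box-Green = {flask, gasket, rivet}; box-South = {gasket}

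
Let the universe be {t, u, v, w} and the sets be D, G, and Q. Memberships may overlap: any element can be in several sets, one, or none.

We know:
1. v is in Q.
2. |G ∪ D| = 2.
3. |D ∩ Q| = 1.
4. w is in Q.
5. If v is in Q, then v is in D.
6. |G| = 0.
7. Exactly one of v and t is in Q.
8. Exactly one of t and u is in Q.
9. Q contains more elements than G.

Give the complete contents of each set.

D = {t, v}; G = {}; Q = {u, v, w}

From (1): v ∈ Q.
From (4): w ∈ Q.
(5): v ∈ D.
(6): G already has 0, so the rest are out.
(7) (exactly one): t ∉ Q.
(8) (exactly one): u ∈ Q.
Suppose t ∉ D: no assignment then satisfies all the clues, so t ∈ D.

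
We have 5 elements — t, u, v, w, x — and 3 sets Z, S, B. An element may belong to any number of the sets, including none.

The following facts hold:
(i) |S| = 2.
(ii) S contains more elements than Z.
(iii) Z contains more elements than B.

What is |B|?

0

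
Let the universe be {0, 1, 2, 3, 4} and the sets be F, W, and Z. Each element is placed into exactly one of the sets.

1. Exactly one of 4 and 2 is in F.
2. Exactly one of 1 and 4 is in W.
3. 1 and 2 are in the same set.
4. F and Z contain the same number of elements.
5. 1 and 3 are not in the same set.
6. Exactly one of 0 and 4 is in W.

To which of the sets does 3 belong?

3: Z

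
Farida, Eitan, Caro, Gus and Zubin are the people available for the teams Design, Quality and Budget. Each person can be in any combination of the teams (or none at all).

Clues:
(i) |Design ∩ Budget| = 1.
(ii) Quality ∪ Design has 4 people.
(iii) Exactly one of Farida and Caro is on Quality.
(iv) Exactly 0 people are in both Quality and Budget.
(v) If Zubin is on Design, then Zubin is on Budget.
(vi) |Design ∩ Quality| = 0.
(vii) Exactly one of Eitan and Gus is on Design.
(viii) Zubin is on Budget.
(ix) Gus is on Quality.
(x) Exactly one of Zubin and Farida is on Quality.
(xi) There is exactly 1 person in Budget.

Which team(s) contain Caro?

Caro: none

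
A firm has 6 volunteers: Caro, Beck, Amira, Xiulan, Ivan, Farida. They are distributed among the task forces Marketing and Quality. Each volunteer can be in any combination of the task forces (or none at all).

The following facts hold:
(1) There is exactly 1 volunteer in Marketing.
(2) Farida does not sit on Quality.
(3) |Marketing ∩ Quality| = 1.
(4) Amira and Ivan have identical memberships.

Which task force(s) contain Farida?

Farida: none

From (2): Farida ∉ Quality.
Suppose Farida ∈ Marketing: no assignment then satisfies all the clues, so Farida ∉ Marketing.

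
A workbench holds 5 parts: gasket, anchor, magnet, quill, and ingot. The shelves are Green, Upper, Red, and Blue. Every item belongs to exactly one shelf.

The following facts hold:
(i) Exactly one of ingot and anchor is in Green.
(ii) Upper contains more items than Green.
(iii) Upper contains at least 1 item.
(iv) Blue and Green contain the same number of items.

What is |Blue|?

1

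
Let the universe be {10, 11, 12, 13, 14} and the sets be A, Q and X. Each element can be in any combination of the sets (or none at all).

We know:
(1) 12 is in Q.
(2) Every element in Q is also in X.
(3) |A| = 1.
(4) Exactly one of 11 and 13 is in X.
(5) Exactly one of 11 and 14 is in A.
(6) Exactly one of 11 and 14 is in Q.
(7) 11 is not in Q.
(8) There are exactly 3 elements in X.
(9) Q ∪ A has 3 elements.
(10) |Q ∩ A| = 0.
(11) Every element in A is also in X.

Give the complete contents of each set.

A = {11}; Q = {12, 14}; X = {11, 12, 14}

From (1): 12 ∈ Q.
From (7): 11 ∉ Q.
(2) with 12 ∈ Q: 12 ∈ X.
(6) (exactly one): 14 ∈ Q.
(2) with 14 ∈ Q: 14 ∈ X.
Suppose 10 ∈ A: no assignment then satisfies all the clues, so 10 ∉ A.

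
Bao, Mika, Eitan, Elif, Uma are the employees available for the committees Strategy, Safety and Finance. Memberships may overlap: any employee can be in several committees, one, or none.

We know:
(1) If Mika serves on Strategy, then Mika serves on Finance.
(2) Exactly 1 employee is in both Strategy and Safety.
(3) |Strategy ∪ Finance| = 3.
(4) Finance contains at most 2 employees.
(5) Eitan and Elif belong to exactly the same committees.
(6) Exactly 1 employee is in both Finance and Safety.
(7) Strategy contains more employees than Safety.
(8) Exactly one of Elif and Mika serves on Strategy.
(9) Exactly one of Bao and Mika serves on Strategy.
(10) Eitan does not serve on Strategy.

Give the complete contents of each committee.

Strategy = {Mika, Uma}; Safety = {Mika}; Finance = {Bao, Mika}

From (10): Eitan ∉ Strategy.
(5): Elif matches Eitan: Elif ∉ Strategy.
(8) (exactly one): Mika ∈ Strategy.
(9) (exactly one): Bao ∉ Strategy.
(1): Mika ∈ Finance.
Suppose Bao ∈ Safety: no assignment then satisfies all the clues, so Bao ∉ Safety.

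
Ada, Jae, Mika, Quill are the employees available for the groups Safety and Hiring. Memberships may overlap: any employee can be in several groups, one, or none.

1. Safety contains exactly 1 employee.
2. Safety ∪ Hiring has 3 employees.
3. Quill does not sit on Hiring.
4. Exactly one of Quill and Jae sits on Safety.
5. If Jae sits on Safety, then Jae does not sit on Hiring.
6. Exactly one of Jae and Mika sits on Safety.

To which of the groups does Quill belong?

From (3): Quill ∉ Hiring.
Suppose Quill ∈ Safety: no assignment then satisfies all the clues, so Quill ∉ Safety.

Quill: none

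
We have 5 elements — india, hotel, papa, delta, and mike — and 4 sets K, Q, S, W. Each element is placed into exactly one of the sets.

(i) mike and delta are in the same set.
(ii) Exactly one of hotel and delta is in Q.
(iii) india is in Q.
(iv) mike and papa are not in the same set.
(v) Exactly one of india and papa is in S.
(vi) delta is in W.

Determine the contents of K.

From (iii): india ∈ Q.
From (vi): delta ∈ W.
(i): mike matches delta: mike ∉ K.
(i): mike matches delta: mike ∉ Q.
(i): mike matches delta: mike ∉ S.
(i): mike matches delta: mike ∈ W.
(ii) (exactly one): hotel ∈ Q.
(iv): papa ∉ W.
(v) (exactly one): papa ∈ S.

K = {}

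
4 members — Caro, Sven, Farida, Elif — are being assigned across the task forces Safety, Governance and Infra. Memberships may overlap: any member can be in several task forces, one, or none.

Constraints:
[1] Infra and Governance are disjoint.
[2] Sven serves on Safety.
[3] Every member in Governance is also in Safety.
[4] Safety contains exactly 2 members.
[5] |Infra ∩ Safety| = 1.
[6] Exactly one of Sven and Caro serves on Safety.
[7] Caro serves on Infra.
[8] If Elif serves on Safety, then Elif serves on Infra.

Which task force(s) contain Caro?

Caro: Infra

From (2): Sven ∈ Safety.
From (7): Caro ∈ Infra.
(1) (disjoint): Caro ∉ Governance.
(6) (exactly one): Caro ∉ Safety.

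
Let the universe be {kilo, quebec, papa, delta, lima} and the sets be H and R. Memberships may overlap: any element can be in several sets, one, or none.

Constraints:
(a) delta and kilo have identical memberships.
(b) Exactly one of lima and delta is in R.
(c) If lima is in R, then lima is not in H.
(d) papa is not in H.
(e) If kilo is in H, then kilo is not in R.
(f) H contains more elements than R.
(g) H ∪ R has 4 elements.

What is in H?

H = {delta, kilo, quebec}

From (d): papa ∉ H.
Suppose kilo ∉ H: no assignment then satisfies all the clues, so kilo ∈ H.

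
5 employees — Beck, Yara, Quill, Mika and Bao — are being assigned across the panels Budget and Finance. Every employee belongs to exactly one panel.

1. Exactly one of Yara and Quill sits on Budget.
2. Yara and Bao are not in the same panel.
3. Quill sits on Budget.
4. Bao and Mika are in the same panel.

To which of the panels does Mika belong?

From (3): Quill ∈ Budget.
(1) (exactly one): Yara ∉ Budget.
Only one panel left: Yara ∈ Finance.
(2): Bao ∉ Finance.
(4): Mika matches Bao: Mika ∉ Finance.
Only one panel left: Mika ∈ Budget.
Only one panel left: Bao ∈ Budget.

Mika: Budget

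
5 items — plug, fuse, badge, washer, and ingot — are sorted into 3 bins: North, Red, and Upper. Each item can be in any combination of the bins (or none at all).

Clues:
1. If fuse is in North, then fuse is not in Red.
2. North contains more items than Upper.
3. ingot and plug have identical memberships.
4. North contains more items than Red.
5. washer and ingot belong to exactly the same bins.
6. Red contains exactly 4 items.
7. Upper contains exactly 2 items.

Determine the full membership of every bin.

North = {badge, fuse, ingot, plug, washer}; Red = {badge, ingot, plug, washer}; Upper = {badge, fuse}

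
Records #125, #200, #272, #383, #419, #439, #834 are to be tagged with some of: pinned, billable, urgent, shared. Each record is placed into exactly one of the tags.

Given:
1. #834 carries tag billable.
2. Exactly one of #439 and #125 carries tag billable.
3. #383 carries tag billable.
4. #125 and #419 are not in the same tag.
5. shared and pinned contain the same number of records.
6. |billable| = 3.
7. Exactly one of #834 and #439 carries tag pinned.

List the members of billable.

billable = {#125, #383, #834}

From (1): #834 ∈ billable.
From (3): #383 ∈ billable.
(7) (exactly one): #439 ∈ pinned.
(2) (exactly one): #125 ∈ billable.
(4): #419 ∉ billable.
(6): billable already has 3, so the rest are out.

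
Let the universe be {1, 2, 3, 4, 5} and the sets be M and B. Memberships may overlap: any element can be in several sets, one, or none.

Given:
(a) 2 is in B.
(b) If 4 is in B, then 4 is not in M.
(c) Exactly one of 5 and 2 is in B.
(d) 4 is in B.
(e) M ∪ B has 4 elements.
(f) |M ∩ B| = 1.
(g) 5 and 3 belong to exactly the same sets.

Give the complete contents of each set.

M = {2, 3, 5}; B = {2, 4}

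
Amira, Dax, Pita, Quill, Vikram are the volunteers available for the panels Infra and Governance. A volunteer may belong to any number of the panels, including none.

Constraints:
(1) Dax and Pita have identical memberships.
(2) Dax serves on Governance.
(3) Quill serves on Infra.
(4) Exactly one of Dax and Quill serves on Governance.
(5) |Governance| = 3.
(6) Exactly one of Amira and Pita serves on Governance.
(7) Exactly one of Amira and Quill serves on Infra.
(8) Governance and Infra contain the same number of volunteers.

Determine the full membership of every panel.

Infra = {Dax, Pita, Quill}; Governance = {Dax, Pita, Vikram}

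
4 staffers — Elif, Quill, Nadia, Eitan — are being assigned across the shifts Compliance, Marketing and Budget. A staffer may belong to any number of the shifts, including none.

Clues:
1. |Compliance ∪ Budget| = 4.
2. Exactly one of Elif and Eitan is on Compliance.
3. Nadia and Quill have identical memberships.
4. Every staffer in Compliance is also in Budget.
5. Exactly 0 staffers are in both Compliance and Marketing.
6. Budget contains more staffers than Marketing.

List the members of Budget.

Budget = {Eitan, Elif, Nadia, Quill}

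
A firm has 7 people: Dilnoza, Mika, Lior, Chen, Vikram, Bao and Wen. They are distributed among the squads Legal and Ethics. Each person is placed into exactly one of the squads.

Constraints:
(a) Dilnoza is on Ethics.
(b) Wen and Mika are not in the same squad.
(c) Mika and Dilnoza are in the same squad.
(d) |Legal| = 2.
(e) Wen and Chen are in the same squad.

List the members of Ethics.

From (a): Dilnoza ∈ Ethics.
(c): Mika matches Dilnoza: Mika ∉ Legal.
(c): Mika matches Dilnoza: Mika ∈ Ethics.
(b): Wen ∉ Ethics.
(e): Chen matches Wen: Chen ∉ Ethics.
Only one squad left: Chen ∈ Legal.
Only one squad left: Wen ∈ Legal.
(d): Legal already has 2, so the rest are out.
Only one squad left: Lior ∈ Ethics.
Only one squad left: Vikram ∈ Ethics.
Only one squad left: Bao ∈ Ethics.

Ethics = {Bao, Dilnoza, Lior, Mika, Vikram}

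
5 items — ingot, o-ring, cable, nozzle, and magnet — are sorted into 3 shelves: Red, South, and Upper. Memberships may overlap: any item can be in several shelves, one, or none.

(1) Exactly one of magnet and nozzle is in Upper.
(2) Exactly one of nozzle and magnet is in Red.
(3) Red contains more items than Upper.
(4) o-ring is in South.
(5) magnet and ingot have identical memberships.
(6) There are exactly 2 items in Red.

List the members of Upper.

Upper = {nozzle}

From (4): o-ring ∈ South.
Suppose ingot ∈ Upper: no assignment then satisfies all the clues, so ingot ∉ Upper.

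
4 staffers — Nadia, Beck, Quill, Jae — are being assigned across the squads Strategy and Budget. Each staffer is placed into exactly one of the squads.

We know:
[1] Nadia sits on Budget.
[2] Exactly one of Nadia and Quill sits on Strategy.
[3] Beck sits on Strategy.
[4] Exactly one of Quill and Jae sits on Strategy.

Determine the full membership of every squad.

Strategy = {Beck, Quill}; Budget = {Jae, Nadia}

From (1): Nadia ∈ Budget.
From (3): Beck ∈ Strategy.
(2) (exactly one): Quill ∈ Strategy.
(4) (exactly one): Jae ∉ Strategy.
Only one squad left: Jae ∈ Budget.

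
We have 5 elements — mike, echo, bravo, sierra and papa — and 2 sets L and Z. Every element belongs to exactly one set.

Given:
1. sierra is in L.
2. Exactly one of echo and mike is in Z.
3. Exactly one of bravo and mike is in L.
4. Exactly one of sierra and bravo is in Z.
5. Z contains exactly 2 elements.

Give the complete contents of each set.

L = {mike, papa, sierra}; Z = {bravo, echo}

From (1): sierra ∈ L.
(4) (exactly one): bravo ∈ Z.
(3) (exactly one): mike ∈ L.
(2) (exactly one): echo ∈ Z.
(5): Z already has 2, so the rest are out.
Only one set left: papa ∈ L.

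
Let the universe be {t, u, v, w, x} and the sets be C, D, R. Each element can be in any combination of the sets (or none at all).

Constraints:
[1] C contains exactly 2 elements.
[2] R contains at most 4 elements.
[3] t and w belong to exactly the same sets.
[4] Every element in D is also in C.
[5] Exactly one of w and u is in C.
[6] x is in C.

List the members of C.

C = {u, x}

From (6): x ∈ C.
Suppose t ∈ C: no assignment then satisfies all the clues, so t ∉ C.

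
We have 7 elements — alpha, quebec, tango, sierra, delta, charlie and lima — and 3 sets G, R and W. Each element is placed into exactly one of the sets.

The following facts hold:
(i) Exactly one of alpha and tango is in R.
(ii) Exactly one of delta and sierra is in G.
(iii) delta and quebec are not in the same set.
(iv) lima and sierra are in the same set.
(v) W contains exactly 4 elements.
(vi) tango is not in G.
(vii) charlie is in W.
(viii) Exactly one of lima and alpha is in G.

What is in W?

W = {charlie, lima, quebec, sierra}

From (vi): tango ∉ G.
From (vii): charlie ∈ W.
Suppose alpha ∈ W: no assignment then satisfies all the clues, so alpha ∉ W.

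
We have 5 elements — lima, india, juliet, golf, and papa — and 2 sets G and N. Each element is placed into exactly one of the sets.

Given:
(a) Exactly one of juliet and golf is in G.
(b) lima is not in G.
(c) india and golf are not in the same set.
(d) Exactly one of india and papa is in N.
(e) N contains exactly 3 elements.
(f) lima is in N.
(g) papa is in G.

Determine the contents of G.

G = {golf, papa}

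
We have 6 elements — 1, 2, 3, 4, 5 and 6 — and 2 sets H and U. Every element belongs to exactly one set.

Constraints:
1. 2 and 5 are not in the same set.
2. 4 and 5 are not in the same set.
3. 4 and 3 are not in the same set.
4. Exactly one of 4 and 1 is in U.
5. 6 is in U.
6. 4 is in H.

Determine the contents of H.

From (5): 6 ∈ U.
From (6): 4 ∈ H.
(2): 5 ∉ H.
(3): 3 ∉ H.
(4) (exactly one): 1 ∈ U.
Only one set left: 3 ∈ U.
Only one set left: 5 ∈ U.
(1): 2 ∉ U.
Only one set left: 2 ∈ H.

H = {2, 4}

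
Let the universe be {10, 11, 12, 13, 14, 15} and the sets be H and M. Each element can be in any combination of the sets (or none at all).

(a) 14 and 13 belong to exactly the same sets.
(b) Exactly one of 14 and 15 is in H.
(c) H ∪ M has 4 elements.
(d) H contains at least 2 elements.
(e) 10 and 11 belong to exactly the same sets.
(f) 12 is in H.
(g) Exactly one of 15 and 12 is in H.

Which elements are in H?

H = {12, 13, 14}

From (f): 12 ∈ H.
(g) (exactly one): 15 ∉ H.
(b) (exactly one): 14 ∈ H.
(a): 13 matches 14: 13 ∈ H.
Suppose 10 ∈ H: no assignment then satisfies all the clues, so 10 ∉ H.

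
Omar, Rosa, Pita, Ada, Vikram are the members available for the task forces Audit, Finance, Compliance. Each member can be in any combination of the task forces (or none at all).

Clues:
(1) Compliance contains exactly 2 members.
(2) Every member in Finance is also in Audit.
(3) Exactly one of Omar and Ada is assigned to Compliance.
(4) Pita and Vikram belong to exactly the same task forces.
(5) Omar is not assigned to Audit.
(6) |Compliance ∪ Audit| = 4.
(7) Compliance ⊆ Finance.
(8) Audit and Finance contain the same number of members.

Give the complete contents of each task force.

Audit = {Ada, Pita, Rosa, Vikram}; Finance = {Ada, Pita, Rosa, Vikram}; Compliance = {Ada, Rosa}

From (5): Omar ∉ Audit.
(2) contrapositive: Omar ∉ Finance.
(7) contrapositive: Omar ∉ Compliance.
(3) (exactly one): Ada ∈ Compliance.
(7) with Ada ∈ Compliance: Ada ∈ Finance.
(2) with Ada ∈ Finance: Ada ∈ Audit.
Suppose Rosa ∉ Audit: no assignment then satisfies all the clues, so Rosa ∈ Audit.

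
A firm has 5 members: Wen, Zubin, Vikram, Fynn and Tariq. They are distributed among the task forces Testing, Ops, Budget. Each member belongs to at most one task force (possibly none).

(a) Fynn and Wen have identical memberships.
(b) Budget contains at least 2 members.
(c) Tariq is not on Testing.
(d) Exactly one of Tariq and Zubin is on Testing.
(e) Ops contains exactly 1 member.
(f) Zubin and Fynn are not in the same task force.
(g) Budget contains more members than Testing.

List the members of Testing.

From (c): Tariq ∉ Testing.
(d) (exactly one): Zubin ∈ Testing.
(f): Fynn ∉ Testing.
(a): Wen matches Fynn: Wen ∉ Testing.
Suppose Vikram ∈ Testing: no assignment then satisfies all the clues, so Vikram ∉ Testing.

Testing = {Zubin}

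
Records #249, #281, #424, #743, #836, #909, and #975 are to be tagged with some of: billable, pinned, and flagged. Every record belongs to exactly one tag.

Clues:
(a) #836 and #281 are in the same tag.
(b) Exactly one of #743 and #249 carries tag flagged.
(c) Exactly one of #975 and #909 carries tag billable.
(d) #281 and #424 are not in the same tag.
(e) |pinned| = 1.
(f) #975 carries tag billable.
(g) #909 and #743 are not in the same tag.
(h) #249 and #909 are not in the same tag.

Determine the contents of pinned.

pinned = {#909}

From (f): #975 ∈ billable.
(c) (exactly one): #909 ∉ billable.
Suppose #249 ∈ pinned: no assignment then satisfies all the clues, so #249 ∉ pinned.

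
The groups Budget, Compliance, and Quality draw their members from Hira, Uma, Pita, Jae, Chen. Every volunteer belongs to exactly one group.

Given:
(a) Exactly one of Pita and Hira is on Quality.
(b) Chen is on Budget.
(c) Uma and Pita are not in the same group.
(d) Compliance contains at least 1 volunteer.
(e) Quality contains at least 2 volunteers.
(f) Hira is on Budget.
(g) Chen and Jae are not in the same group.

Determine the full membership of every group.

From (b): Chen ∈ Budget.
From (f): Hira ∈ Budget.
(a) (exactly one): Pita ∈ Quality.
(c): Uma ∉ Quality.
(e): only 2 candidates remain for Quality, so all are in.
(d): only 1 candidates remain for Compliance, so all are in.

Budget = {Chen, Hira}; Compliance = {Uma}; Quality = {Jae, Pita}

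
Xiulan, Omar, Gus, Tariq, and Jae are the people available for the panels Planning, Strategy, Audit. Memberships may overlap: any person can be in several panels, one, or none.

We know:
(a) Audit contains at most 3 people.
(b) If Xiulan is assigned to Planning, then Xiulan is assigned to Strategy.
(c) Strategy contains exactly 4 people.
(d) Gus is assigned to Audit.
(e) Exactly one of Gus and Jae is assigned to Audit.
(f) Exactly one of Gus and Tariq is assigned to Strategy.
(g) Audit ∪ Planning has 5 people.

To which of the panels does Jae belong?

Jae: Planning, Strategy

From (d): Gus ∈ Audit.
(e) (exactly one): Jae ∉ Audit.
Suppose Jae ∉ Planning: no assignment then satisfies all the clues, so Jae ∈ Planning.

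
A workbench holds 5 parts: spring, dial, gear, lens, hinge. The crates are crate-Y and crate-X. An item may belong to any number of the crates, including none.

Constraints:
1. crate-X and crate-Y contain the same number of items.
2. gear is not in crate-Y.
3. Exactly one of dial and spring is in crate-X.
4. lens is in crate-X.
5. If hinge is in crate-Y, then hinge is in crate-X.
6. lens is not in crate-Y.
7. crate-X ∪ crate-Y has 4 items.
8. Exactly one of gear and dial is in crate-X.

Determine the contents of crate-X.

crate-X = {dial, hinge, lens}

From (2): gear ∉ crate-Y.
From (4): lens ∈ crate-X.
From (6): lens ∉ crate-Y.
Suppose spring ∈ crate-X: no assignment then satisfies all the clues, so spring ∉ crate-X.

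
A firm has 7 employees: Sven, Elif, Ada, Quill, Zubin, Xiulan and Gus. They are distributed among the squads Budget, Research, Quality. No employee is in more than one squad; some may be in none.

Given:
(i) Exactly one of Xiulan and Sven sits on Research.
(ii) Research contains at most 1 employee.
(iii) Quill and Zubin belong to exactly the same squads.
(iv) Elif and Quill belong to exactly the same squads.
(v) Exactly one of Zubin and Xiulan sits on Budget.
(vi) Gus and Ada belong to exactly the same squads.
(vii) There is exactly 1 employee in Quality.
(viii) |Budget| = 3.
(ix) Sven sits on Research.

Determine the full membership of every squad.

From (ix): Sven ∈ Research.
(i) (exactly one): Xiulan ∉ Research.
(ii): Research already has 1, so the rest are out.
Suppose Elif ∉ Budget: no assignment then satisfies all the clues, so Elif ∈ Budget.

Budget = {Elif, Quill, Zubin}; Research = {Sven}; Quality = {Xiulan}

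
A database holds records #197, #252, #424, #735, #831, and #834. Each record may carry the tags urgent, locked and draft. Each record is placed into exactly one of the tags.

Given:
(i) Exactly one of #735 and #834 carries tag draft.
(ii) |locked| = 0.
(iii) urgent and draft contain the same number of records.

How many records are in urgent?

3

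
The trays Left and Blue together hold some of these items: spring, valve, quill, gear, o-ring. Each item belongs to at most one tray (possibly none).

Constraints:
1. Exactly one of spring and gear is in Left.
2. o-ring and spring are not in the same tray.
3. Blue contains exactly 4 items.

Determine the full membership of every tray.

Left = {spring}; Blue = {gear, o-ring, quill, valve}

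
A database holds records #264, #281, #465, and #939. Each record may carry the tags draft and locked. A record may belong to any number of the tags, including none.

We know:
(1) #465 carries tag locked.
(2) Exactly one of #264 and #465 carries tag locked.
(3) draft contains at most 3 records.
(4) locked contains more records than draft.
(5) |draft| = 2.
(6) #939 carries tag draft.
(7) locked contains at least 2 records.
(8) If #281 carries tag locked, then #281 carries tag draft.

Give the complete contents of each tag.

draft = {#281, #939}; locked = {#281, #465, #939}

From (1): #465 ∈ locked.
From (6): #939 ∈ draft.
(2) (exactly one): #264 ∉ locked.
Suppose #264 ∈ draft: no assignment then satisfies all the clues, so #264 ∉ draft.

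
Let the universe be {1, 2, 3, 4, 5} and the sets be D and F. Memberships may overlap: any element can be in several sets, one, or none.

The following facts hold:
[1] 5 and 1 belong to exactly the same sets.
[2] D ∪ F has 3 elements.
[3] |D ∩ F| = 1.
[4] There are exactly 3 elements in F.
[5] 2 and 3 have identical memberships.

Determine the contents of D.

D = {4}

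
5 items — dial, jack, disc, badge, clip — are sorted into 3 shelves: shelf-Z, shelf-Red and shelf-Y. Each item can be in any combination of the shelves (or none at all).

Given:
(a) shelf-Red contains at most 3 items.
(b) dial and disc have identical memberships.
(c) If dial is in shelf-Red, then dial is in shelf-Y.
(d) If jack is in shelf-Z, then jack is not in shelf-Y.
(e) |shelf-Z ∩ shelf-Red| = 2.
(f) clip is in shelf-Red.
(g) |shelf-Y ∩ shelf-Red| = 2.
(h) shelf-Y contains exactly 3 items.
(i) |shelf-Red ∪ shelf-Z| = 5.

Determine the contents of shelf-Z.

From (f): clip ∈ shelf-Red.
Suppose dial ∉ shelf-Z: no assignment then satisfies all the clues, so dial ∈ shelf-Z.

shelf-Z = {badge, dial, disc, jack}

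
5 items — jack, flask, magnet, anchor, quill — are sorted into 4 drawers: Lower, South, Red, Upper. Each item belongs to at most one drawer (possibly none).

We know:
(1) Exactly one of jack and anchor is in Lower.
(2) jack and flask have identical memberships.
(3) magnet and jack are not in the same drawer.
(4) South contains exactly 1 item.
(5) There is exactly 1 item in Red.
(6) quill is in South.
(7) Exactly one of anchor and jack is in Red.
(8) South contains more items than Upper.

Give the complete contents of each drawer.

Lower = {flask, jack}; South = {quill}; Red = {anchor}; Upper = {}

From (6): quill ∈ South.
(4): South already has 1, so the rest are out.
Suppose jack ∉ Lower: no assignment then satisfies all the clues, so jack ∈ Lower.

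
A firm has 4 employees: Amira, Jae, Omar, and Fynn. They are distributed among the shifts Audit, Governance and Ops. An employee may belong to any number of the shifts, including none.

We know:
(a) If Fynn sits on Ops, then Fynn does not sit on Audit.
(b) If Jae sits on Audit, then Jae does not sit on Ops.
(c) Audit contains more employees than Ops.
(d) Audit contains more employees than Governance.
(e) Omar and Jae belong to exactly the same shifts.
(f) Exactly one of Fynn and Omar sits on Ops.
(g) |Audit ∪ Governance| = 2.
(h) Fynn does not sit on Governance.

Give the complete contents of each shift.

Audit = {Jae, Omar}; Governance = {}; Ops = {Fynn}

From (h): Fynn ∉ Governance.
Suppose Amira ∈ Audit: no assignment then satisfies all the clues, so Amira ∉ Audit.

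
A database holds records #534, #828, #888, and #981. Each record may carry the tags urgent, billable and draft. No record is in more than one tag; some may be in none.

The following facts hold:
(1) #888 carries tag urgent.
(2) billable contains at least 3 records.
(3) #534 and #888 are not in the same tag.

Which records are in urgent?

urgent = {#888}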